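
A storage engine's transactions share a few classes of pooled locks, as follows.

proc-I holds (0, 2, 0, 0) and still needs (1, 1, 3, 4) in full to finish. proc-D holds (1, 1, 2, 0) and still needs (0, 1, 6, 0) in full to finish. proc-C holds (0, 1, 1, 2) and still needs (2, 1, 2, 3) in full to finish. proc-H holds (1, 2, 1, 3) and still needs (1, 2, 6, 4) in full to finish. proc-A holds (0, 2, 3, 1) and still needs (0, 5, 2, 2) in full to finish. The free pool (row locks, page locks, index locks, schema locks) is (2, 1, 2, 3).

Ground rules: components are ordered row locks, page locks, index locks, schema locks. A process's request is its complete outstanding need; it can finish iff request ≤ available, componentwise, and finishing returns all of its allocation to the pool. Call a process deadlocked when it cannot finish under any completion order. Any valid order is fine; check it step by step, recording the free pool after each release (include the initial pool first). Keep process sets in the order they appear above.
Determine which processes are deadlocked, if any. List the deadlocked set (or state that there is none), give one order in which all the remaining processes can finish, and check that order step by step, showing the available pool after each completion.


The deadlocked set is proc-D, proc-H and proc-A.
Key observation: after proc-C, proc-I the pool peaks at (2, 4, 3, 5), and each blocked process is short somewhere: proc-D on index locks; proc-H on index locks; proc-A on page locks.
The rest can finish in the order proc-C, proc-I. Walking it through:
  pool = (2, 1, 2, 3)
  proc-C: need (2, 1, 2, 3) fits (2, 1, 2, 3); releases (0, 1, 1, 2), pool now (2, 2, 3, 5)
  proc-I: need (1, 1, 3, 4) fits (2, 2, 3, 5); releases (0, 2, 0, 0), pool now (2, 4, 3, 5)
None of the blocked processes ever fits:
  blocked: proc-D wants (0, 1, 6, 0), pool (2, 4, 3, 5) — not enough index locks
  blocked: proc-H wants (1, 2, 6, 4), pool (2, 4, 3, 5) — not enough index locks
  blocked: proc-A wants (0, 5, 2, 2), pool (2, 4, 3, 5) — not enough page locks


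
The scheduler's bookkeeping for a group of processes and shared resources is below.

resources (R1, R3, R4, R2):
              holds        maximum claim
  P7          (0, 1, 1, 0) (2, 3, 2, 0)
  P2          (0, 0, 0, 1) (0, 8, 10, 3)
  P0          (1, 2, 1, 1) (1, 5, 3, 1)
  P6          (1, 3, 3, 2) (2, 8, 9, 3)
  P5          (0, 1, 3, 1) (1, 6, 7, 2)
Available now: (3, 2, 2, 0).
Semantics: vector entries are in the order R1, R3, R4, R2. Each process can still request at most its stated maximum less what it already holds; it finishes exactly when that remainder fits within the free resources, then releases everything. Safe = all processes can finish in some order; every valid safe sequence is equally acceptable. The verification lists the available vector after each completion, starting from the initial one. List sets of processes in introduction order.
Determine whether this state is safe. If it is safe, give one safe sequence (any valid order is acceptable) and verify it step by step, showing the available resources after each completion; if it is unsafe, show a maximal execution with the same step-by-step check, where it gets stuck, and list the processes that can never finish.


SAFE — a valid safe sequence is P7, P0, P5, P6, P2.
Key observation: reading the order forward, P7 is the first process whose need (2, 2, 1, 0) meets the free pool (3, 2, 2, 0) exactly on a resource it requests.
Step-by-step check:
  pool = (3, 2, 2, 0)
  P7 needs (2, 2, 1, 0) <= (3, 2, 2, 0) -> finishes; pool += (0, 1, 1, 0) = (3, 3, 3, 0)
  P0 needs (0, 3, 2, 0) <= (3, 3, 3, 0) -> finishes; pool += (1, 2, 1, 1) = (4, 5, 4, 1)
  P5 needs (1, 5, 4, 1) <= (4, 5, 4, 1) -> finishes; pool += (0, 1, 3, 1) = (4, 6, 7, 2)
  P6 needs (1, 5, 6, 1) <= (4, 6, 7, 2) -> finishes; pool += (1, 3, 3, 2) = (5, 9, 10, 4)
  P2 needs (0, 8, 10, 2) <= (5, 9, 10, 4) -> finishes; pool += (0, 0, 0, 1) = (5, 9, 10, 5)


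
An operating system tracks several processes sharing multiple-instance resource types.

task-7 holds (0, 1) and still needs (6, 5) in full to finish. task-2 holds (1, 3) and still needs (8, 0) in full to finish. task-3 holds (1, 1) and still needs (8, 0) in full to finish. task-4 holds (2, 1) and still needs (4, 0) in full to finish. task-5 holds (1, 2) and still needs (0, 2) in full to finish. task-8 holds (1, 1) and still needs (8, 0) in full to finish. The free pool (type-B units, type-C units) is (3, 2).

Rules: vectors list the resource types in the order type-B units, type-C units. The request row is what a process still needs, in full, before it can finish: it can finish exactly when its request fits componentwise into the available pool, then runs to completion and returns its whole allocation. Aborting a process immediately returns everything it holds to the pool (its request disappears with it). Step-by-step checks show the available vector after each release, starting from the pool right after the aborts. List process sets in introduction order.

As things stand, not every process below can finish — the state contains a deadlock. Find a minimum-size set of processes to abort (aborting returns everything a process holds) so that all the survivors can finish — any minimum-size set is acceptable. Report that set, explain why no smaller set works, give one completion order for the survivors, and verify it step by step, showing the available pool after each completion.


The answer: abort task-2 and task-8.
Key observation: task-3 was stuck for good until task-2 and task-8 gave back (2, 4); in the order shown it finishes at step 4.
No one abort is enough; case by case: task-7 alone leaves task-2 blocked (short on type-B units); task-2 alone leaves task-3 blocked (short on type-B units); task-3 alone leaves task-2 blocked (short on type-B units); task-4 alone leaves task-2 blocked (short on type-B units); task-5 alone leaves task-2 blocked (short on type-B units); task-8 alone leaves task-2 blocked (short on type-B units).
Survivors finish in the order: task-4, task-5, task-7, task-3. Check, step by step (pool after the aborts first):
  pool = (5, 6)
  task-4: need (4, 0) fits (5, 6); releases (2, 1), pool now (7, 7)
  task-5: need (0, 2) fits (7, 7); releases (1, 2), pool now (8, 9)
  task-7: need (6, 5) fits (8, 9); releases (0, 1), pool now (8, 10)
  task-3: need (8, 0) fits (8, 10); releases (1, 1), pool now (9, 11)


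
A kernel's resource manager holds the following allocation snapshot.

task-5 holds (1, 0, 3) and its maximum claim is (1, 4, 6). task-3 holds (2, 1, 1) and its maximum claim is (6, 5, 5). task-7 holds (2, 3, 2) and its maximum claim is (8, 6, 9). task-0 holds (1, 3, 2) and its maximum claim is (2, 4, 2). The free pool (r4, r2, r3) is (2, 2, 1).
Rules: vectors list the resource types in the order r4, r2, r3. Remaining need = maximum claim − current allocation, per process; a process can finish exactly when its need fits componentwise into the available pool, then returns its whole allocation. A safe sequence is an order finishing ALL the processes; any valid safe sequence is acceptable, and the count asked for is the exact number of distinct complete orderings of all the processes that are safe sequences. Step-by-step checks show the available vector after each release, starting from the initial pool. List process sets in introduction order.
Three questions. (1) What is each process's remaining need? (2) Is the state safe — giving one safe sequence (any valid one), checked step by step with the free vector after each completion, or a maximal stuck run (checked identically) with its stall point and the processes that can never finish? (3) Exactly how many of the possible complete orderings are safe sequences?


(1) Need matrix, components ordered r4, r2, r3:
  task-5: (0, 4, 3)
  task-3: (4, 4, 4)
  task-7: (6, 3, 7)
  task-0: (1, 1, 0)
(2) SAFE, for example via the order task-0, task-5, task-3, task-7.
Key observation: reading the order forward, task-5 is the first process whose need (0, 4, 3) meets the free pool (3, 5, 3) exactly on a resource it requests.
Step-by-step check:
  pool = (2, 2, 1)
  run task-0 (needs (1, 1, 0), free (2, 2, 1)); after release of (1, 3, 2) the pool is (3, 5, 3)
  run task-5 (needs (0, 4, 3), free (3, 5, 3)); after release of (1, 0, 3) the pool is (4, 5, 6)
  run task-3 (needs (4, 4, 4), free (4, 5, 6)); after release of (2, 1, 1) the pool is (6, 6, 7)
  run task-7 (needs (6, 3, 7), free (6, 6, 7)); after release of (2, 3, 2) the pool is (8, 9, 9)
(3) Exactly 1 of the possible complete orderings is a safe sequence.


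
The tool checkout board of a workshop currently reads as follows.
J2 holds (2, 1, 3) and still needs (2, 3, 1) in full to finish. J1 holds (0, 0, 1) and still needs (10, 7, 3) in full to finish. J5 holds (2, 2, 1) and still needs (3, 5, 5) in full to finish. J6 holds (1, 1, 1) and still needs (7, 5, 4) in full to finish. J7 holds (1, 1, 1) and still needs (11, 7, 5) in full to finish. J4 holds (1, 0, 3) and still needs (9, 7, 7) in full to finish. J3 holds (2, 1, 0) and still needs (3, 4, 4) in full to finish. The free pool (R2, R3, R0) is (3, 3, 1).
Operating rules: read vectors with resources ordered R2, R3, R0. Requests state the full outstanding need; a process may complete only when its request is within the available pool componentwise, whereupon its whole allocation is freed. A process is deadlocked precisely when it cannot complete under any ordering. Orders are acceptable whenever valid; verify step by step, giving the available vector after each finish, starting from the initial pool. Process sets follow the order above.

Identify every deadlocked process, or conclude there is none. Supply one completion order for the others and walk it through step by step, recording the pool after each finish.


No process is deadlocked.
Key observation: the pool covers J2 at once, and every later process fits after earlier releases.
One completion order for the rest: J2, J3, J6, J5, J1, J4, J7. Walking it through:
  pool = (3, 3, 1)
  J2: need (2, 3, 1) fits (3, 3, 1); releases (2, 1, 3), pool now (5, 4, 4)
  J3: need (3, 4, 4) fits (5, 4, 4); releases (2, 1, 0), pool now (7, 5, 4)
  J6: need (7, 5, 4) fits (7, 5, 4); releases (1, 1, 1), pool now (8, 6, 5)
  J5: need (3, 5, 5) fits (8, 6, 5); releases (2, 2, 1), pool now (10, 8, 6)
  J1: need (10, 7, 3) fits (10, 8, 6); releases (0, 0, 1), pool now (10, 8, 7)
  J4: need (9, 7, 7) fits (10, 8, 7); releases (1, 0, 3), pool now (11, 8, 10)
  J7: need (11, 7, 5) fits (11, 8, 10); releases (1, 1, 1), pool now (12, 9, 11)


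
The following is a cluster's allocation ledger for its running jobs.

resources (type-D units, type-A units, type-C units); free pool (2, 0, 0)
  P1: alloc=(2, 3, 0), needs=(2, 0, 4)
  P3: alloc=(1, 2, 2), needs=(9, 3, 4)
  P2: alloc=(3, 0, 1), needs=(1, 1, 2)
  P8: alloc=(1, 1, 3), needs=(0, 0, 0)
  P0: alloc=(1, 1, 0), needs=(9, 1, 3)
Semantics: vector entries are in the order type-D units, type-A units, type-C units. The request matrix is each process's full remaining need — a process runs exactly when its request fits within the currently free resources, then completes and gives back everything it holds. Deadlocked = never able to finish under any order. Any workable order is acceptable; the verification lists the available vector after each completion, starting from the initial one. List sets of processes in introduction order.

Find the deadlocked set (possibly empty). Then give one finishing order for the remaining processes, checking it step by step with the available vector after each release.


The deadlocked set is P3 and P0.
Key observation: no order helps: past P8, P2, P1, the free pool tops out at (8, 4, 4), below what each blocked process needs in type-D units.
One completion order for the rest: P8, P2, P1. Check, step by step:
  pool = (2, 0, 0)
  P8 needs (0, 0, 0) <= (2, 0, 0) -> finishes; pool += (1, 1, 3) = (3, 1, 3)
  P2 needs (1, 1, 2) <= (3, 1, 3) -> finishes; pool += (3, 0, 1) = (6, 1, 4)
  P1 needs (2, 0, 4) <= (6, 1, 4) -> finishes; pool += (2, 3, 0) = (8, 4, 4)
None of the blocked processes ever fits:
  P3 still needs (9, 3, 4) but only (8, 4, 4) is free — short on type-D units
  P0 still needs (9, 1, 3) but only (8, 4, 4) is free — short on type-D units


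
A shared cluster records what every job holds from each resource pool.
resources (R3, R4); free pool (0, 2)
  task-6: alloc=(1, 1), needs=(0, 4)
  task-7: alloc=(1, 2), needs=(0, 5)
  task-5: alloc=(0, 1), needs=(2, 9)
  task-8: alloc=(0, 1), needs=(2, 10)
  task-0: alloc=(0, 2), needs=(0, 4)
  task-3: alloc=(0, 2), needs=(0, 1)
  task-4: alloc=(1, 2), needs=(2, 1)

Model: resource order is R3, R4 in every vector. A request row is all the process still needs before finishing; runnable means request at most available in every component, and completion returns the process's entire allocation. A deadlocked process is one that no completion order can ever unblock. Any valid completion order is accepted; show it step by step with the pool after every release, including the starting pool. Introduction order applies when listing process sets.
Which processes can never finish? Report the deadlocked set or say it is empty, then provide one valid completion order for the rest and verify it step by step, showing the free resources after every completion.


No process is deadlocked.
Key observation: beginning at task-3, releases accumulate fast enough that every process eventually fits.
A valid finishing order for the others: task-3, task-0, task-6, task-7, task-4, task-5, task-8. Step-by-step check:
  pool = (0, 2)
  run task-3 (needs (0, 1), free (0, 2)); after release of (0, 2) the pool is (0, 4)
  run task-0 (needs (0, 4), free (0, 4)); after release of (0, 2) the pool is (0, 6)
  run task-6 (needs (0, 4), free (0, 6)); after release of (1, 1) the pool is (1, 7)
  run task-7 (needs (0, 5), free (1, 7)); after release of (1, 2) the pool is (2, 9)
  run task-4 (needs (2, 1), free (2, 9)); after release of (1, 2) the pool is (3, 11)
  run task-5 (needs (2, 9), free (3, 11)); after release of (0, 1) the pool is (3, 12)
  run task-8 (needs (2, 10), free (3, 12)); after release of (0, 1) the pool is (3, 13)


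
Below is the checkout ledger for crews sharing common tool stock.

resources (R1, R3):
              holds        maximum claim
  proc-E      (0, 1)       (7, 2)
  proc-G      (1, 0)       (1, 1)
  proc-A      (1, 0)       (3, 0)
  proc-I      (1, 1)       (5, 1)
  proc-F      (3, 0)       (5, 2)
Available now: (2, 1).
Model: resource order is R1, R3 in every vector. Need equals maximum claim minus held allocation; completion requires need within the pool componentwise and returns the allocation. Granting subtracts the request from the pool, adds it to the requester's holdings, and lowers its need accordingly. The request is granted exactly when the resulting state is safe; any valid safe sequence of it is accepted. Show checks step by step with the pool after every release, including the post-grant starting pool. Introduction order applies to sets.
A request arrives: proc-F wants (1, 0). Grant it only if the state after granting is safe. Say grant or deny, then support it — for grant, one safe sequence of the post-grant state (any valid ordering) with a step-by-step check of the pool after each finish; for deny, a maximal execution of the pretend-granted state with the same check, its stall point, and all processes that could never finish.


DENY: after the grant no complete ordering would exist.
Key observation: after proc-G, proc-A the pool peaks at (3, 1), and each blocked process is short somewhere: proc-E on R1; proc-I on R1; proc-F on R3.
On the post-grant state, proc-G, proc-A is a maximal run — nothing extends it. Check, step by step:
  pool = (1, 1)
  proc-G: need (0, 1) fits (1, 1); releases (1, 0), pool now (2, 1)
  proc-A: need (2, 0) fits (2, 1); releases (1, 0), pool now (3, 1)
  blocked: proc-E wants (7, 1), pool (3, 1) — not enough R1
  blocked: proc-I wants (4, 0), pool (3, 1) — not enough R1
  blocked: proc-F wants (1, 2), pool (3, 1) — not enough R3
Post-grant, the permanently blocked set is proc-E, proc-I and proc-F.


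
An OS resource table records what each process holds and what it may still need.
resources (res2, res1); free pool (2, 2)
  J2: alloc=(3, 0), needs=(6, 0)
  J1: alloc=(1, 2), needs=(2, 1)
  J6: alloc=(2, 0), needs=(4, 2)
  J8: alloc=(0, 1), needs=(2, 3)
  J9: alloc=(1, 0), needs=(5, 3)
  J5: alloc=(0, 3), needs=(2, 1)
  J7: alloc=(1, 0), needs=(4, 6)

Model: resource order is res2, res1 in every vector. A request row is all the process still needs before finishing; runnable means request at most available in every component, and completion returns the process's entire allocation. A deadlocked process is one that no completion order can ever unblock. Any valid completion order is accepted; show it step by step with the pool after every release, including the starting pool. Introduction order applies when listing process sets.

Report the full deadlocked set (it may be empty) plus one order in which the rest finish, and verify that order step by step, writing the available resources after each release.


The deadlocked set is J2, J6, J9 and J7.
Key observation: no order helps: past J1, J5, J8, the free pool tops out at (3, 8), below what each blocked process needs in res2.
The rest can finish in the order J1, J5, J8. Check, step by step:
  pool = (2, 2)
  J1: need (2, 1) fits (2, 2); releases (1, 2), pool now (3, 4)
  J5: need (2, 1) fits (3, 4); releases (0, 3), pool now (3, 7)
  J8: need (2, 3) fits (3, 7); releases (0, 1), pool now (3, 8)
The blocked processes can never fit:
  J2 still needs (6, 0) but only (3, 8) is free — short on res2
  J6 still needs (4, 2) but only (3, 8) is free — short on res2
  J9 still needs (5, 3) but only (3, 8) is free — short on res2
  J7 still needs (4, 6) but only (3, 8) is free — short on res2


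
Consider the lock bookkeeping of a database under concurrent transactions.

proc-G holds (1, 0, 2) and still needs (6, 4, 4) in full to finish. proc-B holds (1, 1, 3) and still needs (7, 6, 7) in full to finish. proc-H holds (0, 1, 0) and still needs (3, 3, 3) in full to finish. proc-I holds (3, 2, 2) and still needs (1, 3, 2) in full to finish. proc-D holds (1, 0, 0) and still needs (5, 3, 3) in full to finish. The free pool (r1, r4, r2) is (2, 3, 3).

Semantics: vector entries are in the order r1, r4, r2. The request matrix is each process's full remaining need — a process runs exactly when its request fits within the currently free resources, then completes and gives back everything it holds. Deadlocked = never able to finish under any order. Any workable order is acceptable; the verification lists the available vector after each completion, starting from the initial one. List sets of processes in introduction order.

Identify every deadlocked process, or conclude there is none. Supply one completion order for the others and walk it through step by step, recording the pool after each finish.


No process is deadlocked.
Key observation: there is always a runnable process — proc-I first — so the state unwinds completely.
One completion order for the rest: proc-I, proc-H, proc-D, proc-G, proc-B. Verifying each step:
  pool = (2, 3, 3)
  proc-I needs (1, 3, 2) <= (2, 3, 3) -> finishes; pool += (3, 2, 2) = (5, 5, 5)
  proc-H needs (3, 3, 3) <= (5, 5, 5) -> finishes; pool += (0, 1, 0) = (5, 6, 5)
  proc-D needs (5, 3, 3) <= (5, 6, 5) -> finishes; pool += (1, 0, 0) = (6, 6, 5)
  proc-G needs (6, 4, 4) <= (6, 6, 5) -> finishes; pool += (1, 0, 2) = (7, 6, 7)
  proc-B needs (7, 6, 7) <= (7, 6, 7) -> finishes; pool += (1, 1, 3) = (8, 7, 10)


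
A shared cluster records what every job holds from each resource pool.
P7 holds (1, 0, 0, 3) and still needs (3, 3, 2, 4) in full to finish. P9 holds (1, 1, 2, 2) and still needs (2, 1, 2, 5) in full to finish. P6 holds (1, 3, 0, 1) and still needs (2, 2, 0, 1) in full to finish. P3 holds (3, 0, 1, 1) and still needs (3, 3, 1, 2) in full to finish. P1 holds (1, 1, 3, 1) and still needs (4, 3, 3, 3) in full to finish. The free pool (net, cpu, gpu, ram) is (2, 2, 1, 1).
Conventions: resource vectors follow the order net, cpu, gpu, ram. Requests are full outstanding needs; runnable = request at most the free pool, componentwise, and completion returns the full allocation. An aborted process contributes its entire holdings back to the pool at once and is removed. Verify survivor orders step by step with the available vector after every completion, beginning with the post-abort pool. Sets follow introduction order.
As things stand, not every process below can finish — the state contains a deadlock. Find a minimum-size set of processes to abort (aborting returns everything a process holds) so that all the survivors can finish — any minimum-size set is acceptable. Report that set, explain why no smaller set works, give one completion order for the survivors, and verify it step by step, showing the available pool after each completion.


The answer: abort P7.
Key observation: P9 had no path to completion before; after the abort of P7 ((1, 0, 0, 3) returned), step 3 is where it fits.
No smaller set exists: with zero aborts the deadlock remains.
One survivor order: P6, P3, P9, P1. Step-by-step check (post-abort pool first):
  pool = (3, 2, 1, 4)
  P6: need (2, 2, 0, 1) fits (3, 2, 1, 4); releases (1, 3, 0, 1), pool now (4, 5, 1, 5)
  P3: need (3, 3, 1, 2) fits (4, 5, 1, 5); releases (3, 0, 1, 1), pool now (7, 5, 2, 6)
  P9: need (2, 1, 2, 5) fits (7, 5, 2, 6); releases (1, 1, 2, 2), pool now (8, 6, 4, 8)
  P1: need (4, 3, 3, 3) fits (8, 6, 4, 8); releases (1, 1, 3, 1), pool now (9, 7, 7, 9)


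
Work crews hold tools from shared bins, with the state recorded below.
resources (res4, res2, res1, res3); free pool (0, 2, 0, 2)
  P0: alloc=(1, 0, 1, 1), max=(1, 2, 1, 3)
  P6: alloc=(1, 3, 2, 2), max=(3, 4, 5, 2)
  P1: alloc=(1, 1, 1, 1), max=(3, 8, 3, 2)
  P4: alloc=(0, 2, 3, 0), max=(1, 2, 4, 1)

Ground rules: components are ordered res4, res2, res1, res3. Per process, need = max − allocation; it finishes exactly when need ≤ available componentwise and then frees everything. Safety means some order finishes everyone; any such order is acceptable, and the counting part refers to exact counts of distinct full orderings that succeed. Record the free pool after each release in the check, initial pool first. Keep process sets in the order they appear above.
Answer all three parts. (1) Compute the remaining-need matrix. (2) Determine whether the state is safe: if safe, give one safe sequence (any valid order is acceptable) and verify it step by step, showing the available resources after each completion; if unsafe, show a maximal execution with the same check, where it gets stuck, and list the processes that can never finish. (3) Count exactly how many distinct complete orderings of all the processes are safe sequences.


(1) Outstanding need per process (order res4, res2, res1, res3):
  P0: (0, 2, 0, 2)
  P6: (2, 1, 3, 0)
  P1: (2, 7, 2, 1)
  P4: (1, 0, 1, 1)
(2) UNSAFE — no complete ordering exists.
Key observation: even finishing P0, P4 leaves just (1, 4, 4, 3) free — too little res4 for any of the remaining processes.
Going as far as possible: P0, P4; after that, nothing fits. Walking it through:
  pool = (0, 2, 0, 2)
  run P0 (needs (0, 2, 0, 2), free (0, 2, 0, 2)); after release of (1, 0, 1, 1) the pool is (1, 2, 1, 3)
  run P4 (needs (1, 0, 1, 1), free (1, 2, 1, 3)); after release of (0, 2, 3, 0) the pool is (1, 4, 4, 3)
  P6 cannot run: need (2, 1, 3, 0) vs free (1, 4, 4, 3) (insufficient res4)
  P1 cannot run: need (2, 7, 2, 1) vs free (1, 4, 4, 3) (insufficient res4 and res2)
Permanently blocked: P6 and P1.
(3) Exactly 0 of the possible complete orderings are safe sequences.


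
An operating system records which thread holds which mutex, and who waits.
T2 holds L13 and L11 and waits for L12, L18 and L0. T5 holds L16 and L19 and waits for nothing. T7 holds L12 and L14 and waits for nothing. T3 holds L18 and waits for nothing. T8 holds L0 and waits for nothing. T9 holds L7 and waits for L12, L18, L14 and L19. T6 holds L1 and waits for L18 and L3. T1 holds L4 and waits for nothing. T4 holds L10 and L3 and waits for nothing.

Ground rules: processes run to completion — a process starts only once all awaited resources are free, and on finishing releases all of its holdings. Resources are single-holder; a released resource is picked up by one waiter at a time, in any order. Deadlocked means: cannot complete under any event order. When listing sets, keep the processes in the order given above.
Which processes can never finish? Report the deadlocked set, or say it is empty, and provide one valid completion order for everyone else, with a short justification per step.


The deadlocked set is empty.
Key observation: no waiting chain loops back on itself — every chain ends at a process that waits on nothing, so everyone eventually runs.
The rest can finish in the order T8, T3, T4, T5, T1, T7, T9, T6, T2.
Verifying each step:
  run T8 (it waits on nothing); releases L0
  run T3 (it waits on nothing); releases L18
  run T4 (it waits on nothing); releases L10 and L3
  run T5 (it waits on nothing); releases L16 and L19
  run T1 (it waits on nothing); releases L4
  run T7 (it waits on nothing); releases L12 and L14
  run T9 (all its waits — L12, L18, L14 and L19 — are resolved); releases L7
  run T6 (all its waits — L18 and L3 — are resolved); releases L1
  run T2 (all its waits — L12, L18 and L0 — are resolved); releases L13 and L11


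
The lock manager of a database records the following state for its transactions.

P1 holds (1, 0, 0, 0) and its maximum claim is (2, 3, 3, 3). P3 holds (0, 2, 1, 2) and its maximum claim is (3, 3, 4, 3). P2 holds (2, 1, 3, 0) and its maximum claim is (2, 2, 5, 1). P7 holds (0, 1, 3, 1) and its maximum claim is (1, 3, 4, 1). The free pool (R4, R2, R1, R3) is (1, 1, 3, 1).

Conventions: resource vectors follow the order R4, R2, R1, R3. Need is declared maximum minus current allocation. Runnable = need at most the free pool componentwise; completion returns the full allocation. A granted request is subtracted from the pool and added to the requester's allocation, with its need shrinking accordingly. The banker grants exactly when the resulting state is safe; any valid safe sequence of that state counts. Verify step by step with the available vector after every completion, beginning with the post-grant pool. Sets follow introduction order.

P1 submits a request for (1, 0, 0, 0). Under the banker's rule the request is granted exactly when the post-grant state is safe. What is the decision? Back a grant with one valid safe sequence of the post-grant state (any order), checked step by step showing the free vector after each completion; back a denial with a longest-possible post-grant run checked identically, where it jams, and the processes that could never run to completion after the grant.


DENY. Granting would leave the state unsafe.
Key observation: after P2, P7 the pool peaks at (2, 3, 9, 2), and each blocked process is short somewhere: P1 on R3; P3 on R4.
On the post-grant state, P2, P7 is a maximal run — nothing extends it. Check, step by step:
  pool = (0, 1, 3, 1)
  P2 needs (0, 1, 2, 1) <= (0, 1, 3, 1) -> finishes; pool += (2, 1, 3, 0) = (2, 2, 6, 1)
  P7 needs (1, 2, 1, 0) <= (2, 2, 6, 1) -> finishes; pool += (0, 1, 3, 1) = (2, 3, 9, 2)
  P1 still needs (0, 3, 3, 3) but only (2, 3, 9, 2) is free — short on R3
  P3 still needs (3, 1, 3, 1) but only (2, 3, 9, 2) is free — short on R4
Processes that could never finish after the grant: P1 and P3.


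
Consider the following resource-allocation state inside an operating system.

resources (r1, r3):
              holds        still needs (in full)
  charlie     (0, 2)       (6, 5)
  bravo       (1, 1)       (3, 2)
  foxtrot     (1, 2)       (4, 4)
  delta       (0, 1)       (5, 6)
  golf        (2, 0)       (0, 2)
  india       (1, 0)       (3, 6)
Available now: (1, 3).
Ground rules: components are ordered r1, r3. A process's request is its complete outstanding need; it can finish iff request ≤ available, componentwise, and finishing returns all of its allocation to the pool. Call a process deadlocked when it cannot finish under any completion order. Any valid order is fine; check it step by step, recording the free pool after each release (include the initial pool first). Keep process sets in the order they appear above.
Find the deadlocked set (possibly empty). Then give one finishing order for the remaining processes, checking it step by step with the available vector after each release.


Nothing here is deadlocked.
Key observation: golf leads a chain of completions in which each release enables another process.
The rest can finish in the order golf, bravo, foxtrot, india, charlie, delta. Check, step by step:
  pool = (1, 3)
  golf: need (0, 2) fits (1, 3); releases (2, 0), pool now (3, 3)
  bravo: need (3, 2) fits (3, 3); releases (1, 1), pool now (4, 4)
  foxtrot: need (4, 4) fits (4, 4); releases (1, 2), pool now (5, 6)
  india: need (3, 6) fits (5, 6); releases (1, 0), pool now (6, 6)
  charlie: need (6, 5) fits (6, 6); releases (0, 2), pool now (6, 8)
  delta: need (5, 6) fits (6, 8); releases (0, 1), pool now (6, 9)


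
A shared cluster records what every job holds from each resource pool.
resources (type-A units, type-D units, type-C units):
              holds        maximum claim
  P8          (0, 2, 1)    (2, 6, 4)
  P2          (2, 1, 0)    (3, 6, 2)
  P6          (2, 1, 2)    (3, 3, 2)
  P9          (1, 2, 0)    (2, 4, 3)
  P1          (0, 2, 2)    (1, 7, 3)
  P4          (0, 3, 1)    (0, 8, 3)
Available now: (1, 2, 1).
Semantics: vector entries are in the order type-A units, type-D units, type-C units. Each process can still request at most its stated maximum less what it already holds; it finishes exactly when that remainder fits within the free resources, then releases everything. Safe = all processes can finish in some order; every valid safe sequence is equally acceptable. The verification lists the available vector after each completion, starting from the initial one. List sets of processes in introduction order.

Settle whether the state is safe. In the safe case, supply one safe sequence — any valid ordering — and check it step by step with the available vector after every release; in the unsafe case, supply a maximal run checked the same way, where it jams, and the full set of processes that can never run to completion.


SAFE — a valid safe sequence is P6, P9, P4, P2, P1, P8.
Key observation: P6 marks the first exact bind of the order: its need (1, 2, 0) fits the free (1, 2, 1) with zero slack on a requested resource.
Walking it through:
  pool = (1, 2, 1)
  P6 needs (1, 2, 0) <= (1, 2, 1) -> finishes; pool += (2, 1, 2) = (3, 3, 3)
  P9 needs (1, 2, 3) <= (3, 3, 3) -> finishes; pool += (1, 2, 0) = (4, 5, 3)
  P4 needs (0, 5, 2) <= (4, 5, 3) -> finishes; pool += (0, 3, 1) = (4, 8, 4)
  P2 needs (1, 5, 2) <= (4, 8, 4) -> finishes; pool += (2, 1, 0) = (6, 9, 4)
  P1 needs (1, 5, 1) <= (6, 9, 4) -> finishes; pool += (0, 2, 2) = (6, 11, 6)
  P8 needs (2, 4, 3) <= (6, 11, 6) -> finishes; pool += (0, 2, 1) = (6, 13, 7)


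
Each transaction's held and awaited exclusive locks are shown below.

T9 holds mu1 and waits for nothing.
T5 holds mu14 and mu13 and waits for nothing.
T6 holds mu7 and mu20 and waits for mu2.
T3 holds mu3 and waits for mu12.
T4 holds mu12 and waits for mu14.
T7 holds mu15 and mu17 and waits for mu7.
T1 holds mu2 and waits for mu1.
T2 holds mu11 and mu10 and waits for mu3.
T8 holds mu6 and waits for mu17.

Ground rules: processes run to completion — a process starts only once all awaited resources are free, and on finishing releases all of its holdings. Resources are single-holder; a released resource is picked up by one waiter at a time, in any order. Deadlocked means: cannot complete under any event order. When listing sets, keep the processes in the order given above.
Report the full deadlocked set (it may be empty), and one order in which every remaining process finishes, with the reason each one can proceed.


No process is deadlocked.
Key observation: although several processes wait, no cycle exists — each chain bottoms out at a free runner.
The rest can finish in the order T9, T5, T1, T4, T3, T2, T6, T7, T8.
Verifying each step:
  T9: no waits; runs immediately, freeing mu1
  T5: no waits; runs immediately, freeing mu14 and mu13
  T1: everything it awaited (mu1) is free; runs, freeing mu2
  T4: everything it awaited (mu14) is free; runs, freeing mu12
  T3: everything it awaited (mu12) is free; runs, freeing mu3
  T2: everything it awaited (mu3) is free; runs, freeing mu11 and mu10
  T6: everything it awaited (mu2) is free; runs, freeing mu7 and mu20
  T7: everything it awaited (mu7) is free; runs, freeing mu15 and mu17
  T8: everything it awaited (mu17) is free; runs, freeing mu6


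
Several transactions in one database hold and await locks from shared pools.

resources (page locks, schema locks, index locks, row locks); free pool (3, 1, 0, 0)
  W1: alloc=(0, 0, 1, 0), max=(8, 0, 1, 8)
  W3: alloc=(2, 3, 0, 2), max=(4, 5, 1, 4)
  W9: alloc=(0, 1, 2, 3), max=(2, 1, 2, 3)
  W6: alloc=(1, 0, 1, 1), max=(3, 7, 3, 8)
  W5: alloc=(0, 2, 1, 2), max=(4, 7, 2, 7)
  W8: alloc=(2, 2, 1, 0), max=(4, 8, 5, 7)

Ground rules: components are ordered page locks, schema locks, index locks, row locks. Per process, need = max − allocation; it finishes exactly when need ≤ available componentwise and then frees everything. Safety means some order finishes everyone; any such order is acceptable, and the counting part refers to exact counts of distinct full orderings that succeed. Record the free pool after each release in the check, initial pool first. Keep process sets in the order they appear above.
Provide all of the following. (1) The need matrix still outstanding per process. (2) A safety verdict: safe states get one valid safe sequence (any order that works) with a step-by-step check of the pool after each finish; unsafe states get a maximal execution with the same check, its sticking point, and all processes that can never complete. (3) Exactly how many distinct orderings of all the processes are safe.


(1) Need matrix, components ordered page locks, schema locks, index locks, row locks:
  W1: (8, 0, 0, 8)
  W3: (2, 2, 1, 2)
  W9: (2, 0, 0, 0)
  W6: (2, 7, 2, 7)
  W5: (4, 5, 1, 5)
  W8: (2, 6, 4, 7)
(2) SAFE — a valid safe sequence is W9, W3, W5, W6, W8, W1.
Key observation: W3 is the earliest step where a requested resource binds exactly: need (2, 2, 1, 2), pool (3, 2, 2, 3) at its turn.
Walking it through:
  pool = (3, 1, 0, 0)
  run W9 (needs (2, 0, 0, 0), free (3, 1, 0, 0)); after release of (0, 1, 2, 3) the pool is (3, 2, 2, 3)
  run W3 (needs (2, 2, 1, 2), free (3, 2, 2, 3)); after release of (2, 3, 0, 2) the pool is (5, 5, 2, 5)
  run W5 (needs (4, 5, 1, 5), free (5, 5, 2, 5)); after release of (0, 2, 1, 2) the pool is (5, 7, 3, 7)
  run W6 (needs (2, 7, 2, 7), free (5, 7, 3, 7)); after release of (1, 0, 1, 1) the pool is (6, 7, 4, 8)
  run W8 (needs (2, 6, 4, 7), free (6, 7, 4, 8)); after release of (2, 2, 1, 0) the pool is (8, 9, 5, 8)
  run W1 (needs (8, 0, 0, 8), free (8, 9, 5, 8)); after release of (0, 0, 1, 0) the pool is (8, 9, 6, 8)
(3) The exact count: 1 of the possible complete orderings is a safe sequence.


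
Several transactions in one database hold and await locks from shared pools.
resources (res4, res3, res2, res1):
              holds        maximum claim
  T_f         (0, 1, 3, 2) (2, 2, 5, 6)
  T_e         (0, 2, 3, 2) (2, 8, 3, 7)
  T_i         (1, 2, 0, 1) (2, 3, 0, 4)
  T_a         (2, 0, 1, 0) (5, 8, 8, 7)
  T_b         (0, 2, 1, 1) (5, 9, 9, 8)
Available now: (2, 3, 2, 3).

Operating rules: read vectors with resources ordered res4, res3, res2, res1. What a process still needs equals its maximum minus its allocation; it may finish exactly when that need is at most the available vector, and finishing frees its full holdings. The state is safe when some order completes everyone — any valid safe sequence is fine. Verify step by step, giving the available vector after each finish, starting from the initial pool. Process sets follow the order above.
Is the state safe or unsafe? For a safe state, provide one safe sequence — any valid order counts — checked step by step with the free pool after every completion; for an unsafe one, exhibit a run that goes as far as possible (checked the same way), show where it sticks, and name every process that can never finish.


SAFE — a valid safe sequence is T_i, T_f, T_e, T_a, T_b.
Key observation: T_i is the earliest step where a requested resource binds exactly: need (1, 1, 0, 3), pool (2, 3, 2, 3) at its turn.
Step-by-step check:
  pool = (2, 3, 2, 3)
  T_i needs (1, 1, 0, 3) <= (2, 3, 2, 3) -> finishes; pool += (1, 2, 0, 1) = (3, 5, 2, 4)
  T_f needs (2, 1, 2, 4) <= (3, 5, 2, 4) -> finishes; pool += (0, 1, 3, 2) = (3, 6, 5, 6)
  T_e needs (2, 6, 0, 5) <= (3, 6, 5, 6) -> finishes; pool += (0, 2, 3, 2) = (3, 8, 8, 8)
  T_a needs (3, 8, 7, 7) <= (3, 8, 8, 8) -> finishes; pool += (2, 0, 1, 0) = (5, 8, 9, 8)
  T_b needs (5, 7, 8, 7) <= (5, 8, 9, 8) -> finishes; pool += (0, 2, 1, 1) = (5, 10, 10, 9)


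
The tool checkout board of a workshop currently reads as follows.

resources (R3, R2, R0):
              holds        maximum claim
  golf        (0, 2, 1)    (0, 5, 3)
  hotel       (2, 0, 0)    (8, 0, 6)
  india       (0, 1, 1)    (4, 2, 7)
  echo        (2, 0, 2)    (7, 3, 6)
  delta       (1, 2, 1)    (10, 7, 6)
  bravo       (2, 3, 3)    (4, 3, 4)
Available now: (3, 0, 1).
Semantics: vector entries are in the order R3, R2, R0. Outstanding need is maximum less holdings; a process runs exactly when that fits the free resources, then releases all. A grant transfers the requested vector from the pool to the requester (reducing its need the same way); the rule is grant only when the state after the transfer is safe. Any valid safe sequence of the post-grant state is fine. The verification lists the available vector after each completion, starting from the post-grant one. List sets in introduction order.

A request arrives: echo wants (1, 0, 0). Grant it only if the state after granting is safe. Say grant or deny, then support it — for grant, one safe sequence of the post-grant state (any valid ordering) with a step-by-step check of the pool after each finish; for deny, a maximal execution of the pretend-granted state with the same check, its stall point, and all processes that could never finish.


GRANT: granting preserves safety; a valid post-grant sequence is bravo, echo, india, golf, hotel, delta.
Key observation: even at the reduced pool (2, 0, 1), bravo fits immediately, so safety survives the grant.
Step-by-step check of the post-grant state:
  pool = (2, 0, 1)
  bravo: need (2, 0, 1) fits (2, 0, 1); releases (2, 3, 3), pool now (4, 3, 4)
  echo: need (4, 3, 4) fits (4, 3, 4); releases (3, 0, 2), pool now (7, 3, 6)
  india: need (4, 1, 6) fits (7, 3, 6); releases (0, 1, 1), pool now (7, 4, 7)
  golf: need (0, 3, 2) fits (7, 4, 7); releases (0, 2, 1), pool now (7, 6, 8)
  hotel: need (6, 0, 6) fits (7, 6, 8); releases (2, 0, 0), pool now (9, 6, 8)
  delta: need (9, 5, 5) fits (9, 6, 8); releases (1, 2, 1), pool now (10, 8, 9)


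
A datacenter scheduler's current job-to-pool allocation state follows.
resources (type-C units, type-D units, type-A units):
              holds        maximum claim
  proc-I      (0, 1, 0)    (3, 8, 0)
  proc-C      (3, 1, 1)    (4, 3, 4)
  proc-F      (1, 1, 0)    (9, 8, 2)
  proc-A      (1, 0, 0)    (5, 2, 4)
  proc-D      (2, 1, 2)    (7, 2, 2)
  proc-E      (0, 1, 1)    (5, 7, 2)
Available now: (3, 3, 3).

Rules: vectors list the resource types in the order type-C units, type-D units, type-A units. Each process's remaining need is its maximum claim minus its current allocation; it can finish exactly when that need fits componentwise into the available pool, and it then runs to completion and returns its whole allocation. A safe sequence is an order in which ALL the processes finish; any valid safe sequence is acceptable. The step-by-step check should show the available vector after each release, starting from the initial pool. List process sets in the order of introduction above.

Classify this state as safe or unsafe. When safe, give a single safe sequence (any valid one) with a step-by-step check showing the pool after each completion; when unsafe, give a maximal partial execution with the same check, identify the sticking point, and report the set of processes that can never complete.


The state is UNSAFE.
Key observation: after proc-C, proc-D, proc-A complete, (9, 5, 6) is the best the pool ever gets, yet each leftover process wants more type-D units.
A maximal execution: proc-C, proc-D, proc-A — then nothing else fits. Step-by-step check:
  pool = (3, 3, 3)
  proc-C: need (1, 2, 3) fits (3, 3, 3); releases (3, 1, 1), pool now (6, 4, 4)
  proc-D: need (5, 1, 0) fits (6, 4, 4); releases (2, 1, 2), pool now (8, 5, 6)
  proc-A: need (4, 2, 4) fits (8, 5, 6); releases (1, 0, 0), pool now (9, 5, 6)
  proc-I cannot run: need (3, 7, 0) vs free (9, 5, 6) (insufficient type-D units)
  proc-F cannot run: need (8, 7, 2) vs free (9, 5, 6) (insufficient type-D units)
  proc-E cannot run: need (5, 6, 1) vs free (9, 5, 6) (insufficient type-D units)
Never able to finish: proc-I, proc-F and proc-E.
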